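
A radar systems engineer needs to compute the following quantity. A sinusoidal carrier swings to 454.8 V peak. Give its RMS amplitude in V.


RMS voltage for a sinusoidal waveform:
V_rms = V_peak / sqrt(2)
      = 454.8 / 1.414214
      = 321.592 V

321.592 V


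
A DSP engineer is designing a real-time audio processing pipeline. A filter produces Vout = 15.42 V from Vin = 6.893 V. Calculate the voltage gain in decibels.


Voltage gain in dB:
G = 20 * log10(Vout / Vin)
  = 20 * log10(15.42 / 6.893)
  = 20 * log10(2.237052)
  = 20 * 0.349676
  = 6.99 dB

6.99 dB


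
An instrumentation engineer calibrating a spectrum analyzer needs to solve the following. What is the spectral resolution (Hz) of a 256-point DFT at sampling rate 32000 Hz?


DFT frequency resolution:
df = fs / N
   = 32000 / 256
   = 125.0 Hz

125.0 Hz


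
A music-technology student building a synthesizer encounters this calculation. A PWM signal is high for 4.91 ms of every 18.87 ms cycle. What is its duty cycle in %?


Duty cycle as a percentage:
DC = (t_on / T) * 100
   = (4.91 / 18.87) * 100
   = 0.260201 * 100
   = 26.02 %

26.02 %


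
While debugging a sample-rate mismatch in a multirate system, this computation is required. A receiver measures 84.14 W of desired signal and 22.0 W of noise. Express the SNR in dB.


SNR in decibels:
SNR = 10 * log10(Ps / Pn)
    = 10 * log10(84.14 / 22.0)
    = 10 * log10(3.8245)
    = 10 * 0.5826
    = 5.83 dB

5.83 dB


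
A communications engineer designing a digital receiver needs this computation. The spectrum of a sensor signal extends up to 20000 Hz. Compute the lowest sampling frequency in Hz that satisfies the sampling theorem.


The Nyquist rate is twice the maximum frequency component.
fs_min = 2 * fmax
      = 2 * 20000
      = 40000 Hz

40000


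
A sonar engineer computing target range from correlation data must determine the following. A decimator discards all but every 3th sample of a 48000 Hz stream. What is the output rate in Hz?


Decimation reduces the sample rate:
fs_out = fs_in / M
       = 48000 / 3
       = 16000.0 Hz

16000.0 Hz


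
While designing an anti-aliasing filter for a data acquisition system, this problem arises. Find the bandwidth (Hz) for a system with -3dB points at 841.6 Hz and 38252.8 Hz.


Bandwidth is the difference of -3dB frequencies:
BW = f_high - f_low
   = 38252.8 - 841.6
   = 37411.2 Hz

37411.2 Hz


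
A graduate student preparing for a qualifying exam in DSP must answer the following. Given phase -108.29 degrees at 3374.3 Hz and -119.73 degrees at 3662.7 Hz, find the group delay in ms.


Group delay from phase difference:
tau = -d(phi)/d(omega)
d(phi) = -11.44 deg = -0.199666 rad
d(omega) = 2*pi*(3662.7 - 3374.3) = 1812.0706 rad/s
tau = -(-0.199666) / 1812.0706
    = 0.1102 ms

0.1102 ms


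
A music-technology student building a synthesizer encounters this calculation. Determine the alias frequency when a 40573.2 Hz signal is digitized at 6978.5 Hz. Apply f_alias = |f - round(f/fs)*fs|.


Compute the nearest integer multiple of fs to the signal:
n = round(40573.2 / 6978.5) = 6
f_alias = |40573.2 - 6 * 6978.5|
        = |40573.2 - 41871.0|
        = 1297.8 Hz

1297.8


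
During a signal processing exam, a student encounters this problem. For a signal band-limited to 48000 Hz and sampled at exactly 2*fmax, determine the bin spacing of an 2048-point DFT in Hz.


Step 1 — Nyquist sampling rate:
fs = 2 * fmax = 2 * 48000 = 96000 Hz

Step 2 — DFT bin spacing:
df = fs / N = 96000 / 2048 = 46.875 Hz

46.875 Hz


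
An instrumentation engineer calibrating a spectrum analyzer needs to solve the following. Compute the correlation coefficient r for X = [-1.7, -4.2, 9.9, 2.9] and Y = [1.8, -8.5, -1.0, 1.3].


Pearson correlation coefficient (population):
r = cov(X,Y) / (std(X) * std(Y))
Mean X = 1.725, Mean Y = -1.6
Cov(X,Y) = 9.3875
Std(X) = 5.36301, Std(Y) = 4.121286
r = 0.4247

0.4247


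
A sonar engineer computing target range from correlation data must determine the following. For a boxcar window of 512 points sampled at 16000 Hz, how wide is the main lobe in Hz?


Main lobe width for a rectangular window:
Width = 2 * fs / N
      = 2 * 16000 / 512
      = 32000 / 512
      = 62.5 Hz

62.5 Hz


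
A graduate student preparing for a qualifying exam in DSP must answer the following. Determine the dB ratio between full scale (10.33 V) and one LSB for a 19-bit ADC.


Dynamic range from full-scale to LSB:
V_min = V_max / 2^bits = 10.33 / 2^19
DR = 20 * log10(V_max / V_min)
   = 20 * log10(2^19)
   = 20 * 19 * log10(2)
   = 114.39 dB

114.39 dB


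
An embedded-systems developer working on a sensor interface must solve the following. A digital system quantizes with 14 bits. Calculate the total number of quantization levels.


Number of quantization levels = 2^N
= 2^14
= 16384

16384


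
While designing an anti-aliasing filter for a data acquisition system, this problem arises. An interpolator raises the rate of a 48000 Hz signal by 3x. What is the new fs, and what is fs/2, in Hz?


Step 1 — output sample rate after interpolation by L:
fs_out = L * fs_in = 3 * 48000 = 144000 Hz

Step 2 — Nyquist frequency of the output stream:
f_Nyq = fs_out / 2 = 144000 / 2 = 72000.0 Hz

fs_out = 144000 Hz; f_Nyquist = 72000.0 Hz


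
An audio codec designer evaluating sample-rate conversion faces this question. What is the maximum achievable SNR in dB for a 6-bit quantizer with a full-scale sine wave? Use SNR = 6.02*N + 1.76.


Theoretical SNR for a full-scale sinusoid:
SNR = 6.02 * N + 1.76
    = 6.02 * 6 + 1.76
    = 36.12 + 1.76
    = 37.88 dB

37.88 dB


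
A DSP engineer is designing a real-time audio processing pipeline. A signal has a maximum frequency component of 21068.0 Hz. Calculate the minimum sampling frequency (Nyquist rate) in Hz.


The Nyquist rate is twice the maximum frequency component.
fs_min = 2 * fmax
      = 2 * 21068.0
      = 42136.0 Hz

42136.0


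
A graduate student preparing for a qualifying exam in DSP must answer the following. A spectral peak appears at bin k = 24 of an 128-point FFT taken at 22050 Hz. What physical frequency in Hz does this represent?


Frequency of DFT bin k:
f_k = k * fs / N
    = 24 * 22050 / 128
    = 529200 / 128
    = 4134.375 Hz

4134.375 Hz


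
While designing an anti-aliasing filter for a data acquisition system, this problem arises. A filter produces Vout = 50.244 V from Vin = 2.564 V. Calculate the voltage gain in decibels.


Voltage gain in dB:
G = 20 * log10(Vout / Vin)
  = 20 * log10(50.244 / 2.564)
  = 20 * log10(19.595944)
  = 20 * 1.292166
  = 25.84 dB

25.84 dB


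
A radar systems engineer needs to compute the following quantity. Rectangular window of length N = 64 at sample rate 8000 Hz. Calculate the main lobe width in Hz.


Main lobe width for a rectangular window:
Width = 2 * fs / N
      = 2 * 8000 / 64
      = 16000 / 64
      = 250.0 Hz

250.0 Hz


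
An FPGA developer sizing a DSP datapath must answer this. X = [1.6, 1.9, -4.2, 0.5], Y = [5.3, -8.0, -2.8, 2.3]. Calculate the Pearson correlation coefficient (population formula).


Pearson correlation coefficient (population):
r = cov(X,Y) / (std(X) * std(Y))
Mean X = -0.05, Mean Y = -0.8
Cov(X,Y) = 1.5075
Std(X) = 2.45204, Std(Y) = 5.066064
r = 0.1214

0.1214


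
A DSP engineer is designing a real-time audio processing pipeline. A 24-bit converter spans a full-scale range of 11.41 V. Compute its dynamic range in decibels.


Dynamic range from full-scale to LSB:
V_min = V_max / 2^bits = 11.41 / 2^24
DR = 20 * log10(V_max / V_min)
   = 20 * log10(2^24)
   = 20 * 24 * log10(2)
   = 144.49 dB

144.49 dB


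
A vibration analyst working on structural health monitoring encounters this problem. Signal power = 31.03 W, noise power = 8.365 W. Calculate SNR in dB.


SNR in decibels:
SNR = 10 * log10(Ps / Pn)
    = 10 * log10(31.03 / 8.365)
    = 10 * log10(3.7095)
    = 10 * 0.5693
    = 5.69 dB

5.69 dB


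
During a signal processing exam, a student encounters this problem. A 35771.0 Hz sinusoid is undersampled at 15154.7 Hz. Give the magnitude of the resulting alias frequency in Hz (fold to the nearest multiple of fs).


Compute the nearest integer multiple of fs to the signal:
n = round(35771.0 / 15154.7) = 2
f_alias = |35771.0 - 2 * 15154.7|
        = |35771.0 - 30309.4|
        = 5461.6 Hz

5461.6


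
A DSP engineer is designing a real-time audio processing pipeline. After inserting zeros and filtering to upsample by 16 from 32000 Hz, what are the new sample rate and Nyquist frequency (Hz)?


Step 1 — output sample rate after interpolation by L:
fs_out = L * fs_in = 16 * 32000 = 512000 Hz

Step 2 — Nyquist frequency of the output stream:
f_Nyq = fs_out / 2 = 512000 / 2 = 256000.0 Hz

fs_out = 512000 Hz; f_Nyquist = 256000.0 Hz


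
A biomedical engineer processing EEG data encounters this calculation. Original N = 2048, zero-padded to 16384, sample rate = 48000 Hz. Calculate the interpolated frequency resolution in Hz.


Frequency resolution after zero-padding:
N_padded = 2048 * 8 = 16384
df = fs / N_padded
   = 48000 / 16384
   = 2.9297 Hz

2.9297 Hz


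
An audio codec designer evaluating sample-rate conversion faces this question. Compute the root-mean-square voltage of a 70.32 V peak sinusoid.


RMS voltage for a sinusoidal waveform:
V_rms = V_peak / sqrt(2)
      = 70.32 / 1.414214
      = 49.724 V

49.724 V


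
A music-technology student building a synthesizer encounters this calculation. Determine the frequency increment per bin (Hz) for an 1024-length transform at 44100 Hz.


DFT frequency resolution:
df = fs / N
   = 44100 / 1024
   = 43.0664 Hz

43.0664 Hz


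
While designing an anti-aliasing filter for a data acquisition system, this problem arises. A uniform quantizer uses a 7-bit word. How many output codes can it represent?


Number of quantization levels = 2^N
= 2^7
= 128

128


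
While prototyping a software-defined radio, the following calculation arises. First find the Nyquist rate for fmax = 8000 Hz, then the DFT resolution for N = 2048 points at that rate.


Step 1 — Nyquist sampling rate:
fs = 2 * fmax = 2 * 8000 = 16000 Hz

Step 2 — DFT bin spacing:
df = fs / N = 16000 / 2048 = 7.8125 Hz

7.8125 Hz


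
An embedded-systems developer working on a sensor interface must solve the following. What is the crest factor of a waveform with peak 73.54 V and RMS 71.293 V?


Crest factor is the ratio of peak to RMS:
CF = V_peak / V_rms
   = 73.54 / 71.293
   = 1.0315

1.0315


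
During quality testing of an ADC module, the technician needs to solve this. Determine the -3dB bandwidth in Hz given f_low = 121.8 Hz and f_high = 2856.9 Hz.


Bandwidth is the difference of -3dB frequencies:
BW = f_high - f_low
   = 2856.9 - 121.8
   = 2735.1 Hz

2735.1 Hz


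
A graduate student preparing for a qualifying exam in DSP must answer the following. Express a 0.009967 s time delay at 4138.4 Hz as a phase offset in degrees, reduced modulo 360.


Phase shift from frequency and time delay:
phi = 360 * f * t_delay
    = 360 * 4138.4 * 0.009967
    = 14849.08 degrees
    mod 360 = 89.08 degrees

89.08 degrees


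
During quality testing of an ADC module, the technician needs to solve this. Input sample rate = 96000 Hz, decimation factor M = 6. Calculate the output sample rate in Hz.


Decimation reduces the sample rate:
fs_out = fs_in / M
       = 96000 / 6
       = 16000.0 Hz

16000.0 Hz


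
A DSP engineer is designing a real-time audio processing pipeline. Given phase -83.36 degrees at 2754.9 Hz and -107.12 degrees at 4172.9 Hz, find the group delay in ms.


Group delay from phase difference:
tau = -d(phi)/d(omega)
d(phi) = -23.76 deg = -0.41469 rad
d(omega) = 2*pi*(4172.9 - 2754.9) = 8909.5568 rad/s
tau = -(-0.41469) / 8909.5568
    = 0.0465 ms

0.0465 ms


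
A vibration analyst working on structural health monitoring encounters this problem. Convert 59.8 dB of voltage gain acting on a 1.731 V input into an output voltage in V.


Output voltage from dB gain:
V_out = V_in * 10^(gain_dB / 20)
      = 1.731 * 10^(59.8 / 20)
      = 1.731 * 977.237221
      = 1691.5976 V

1691.5976 V


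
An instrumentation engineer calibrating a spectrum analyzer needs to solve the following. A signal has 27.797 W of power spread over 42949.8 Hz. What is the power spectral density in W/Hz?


Power spectral density:
PSD = P / BW
    = 27.797 / 42949.8
    = 0.0006472 W/Hz

0.0006472 W/Hz


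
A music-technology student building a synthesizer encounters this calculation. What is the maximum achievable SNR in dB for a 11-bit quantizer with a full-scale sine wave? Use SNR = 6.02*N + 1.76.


Theoretical SNR for a full-scale sinusoid:
SNR = 6.02 * N + 1.76
    = 6.02 * 11 + 1.76
    = 66.22 + 1.76
    = 67.98 dB

67.98 dB


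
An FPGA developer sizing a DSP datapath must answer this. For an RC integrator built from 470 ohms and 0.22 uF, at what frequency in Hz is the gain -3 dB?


Cutoff frequency of a first-order RC filter:
fc = 1 / (2 * pi * R * C)
C = 0.22 uF = 2.2e-07 F
fc = 1 / (2 * pi * 470 * 2.2e-07)
   = 1 / 0.00064968136076237
   = 1539.216084 Hz

1539.216084 Hz


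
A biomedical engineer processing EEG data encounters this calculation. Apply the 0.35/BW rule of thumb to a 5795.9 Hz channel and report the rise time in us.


Rise time from bandwidth relationship:
tr = 0.35 / BW
   = 0.35 / 5795.9
   = 6.038751531e-05 s
   = 60.3875 us

60.3875 us


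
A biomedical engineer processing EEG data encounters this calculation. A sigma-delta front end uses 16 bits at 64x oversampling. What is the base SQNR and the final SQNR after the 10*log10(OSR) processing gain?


Step 1 — baseline SQNR at Nyquist:
SQNR_base = 6.02*N + 1.76
          = 6.02*16 + 1.76
          = 98.08 dB

Step 2 — oversampling processing gain:
G = 10*log10(OSR) = 10*log10(64) = 18.06 dB

Step 3 — total:
SQNR_total = 98.08 + 18.06 = 116.14 dB

Base SQNR = 98.08 dB; oversampled SQNR = 116.14 dB


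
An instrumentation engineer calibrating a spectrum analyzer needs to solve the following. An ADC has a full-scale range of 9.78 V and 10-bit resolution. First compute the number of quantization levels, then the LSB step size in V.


Step 1 — number of quantization levels:
L = 2^N = 2^10 = 1024

Step 2 — LSB step size:
delta = Vfs / L
      = 9.78 / 1024
      = 0.00955078 V

Levels = 1024; step size = 0.00955078 V


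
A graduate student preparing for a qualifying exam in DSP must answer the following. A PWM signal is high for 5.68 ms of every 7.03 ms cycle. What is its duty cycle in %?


Duty cycle as a percentage:
DC = (t_on / T) * 100
   = (5.68 / 7.03) * 100
   = 0.807966 * 100
   = 80.8 %

80.8 %


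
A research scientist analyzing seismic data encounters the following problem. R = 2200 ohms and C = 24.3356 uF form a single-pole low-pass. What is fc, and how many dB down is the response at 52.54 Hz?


Step 1 — cutoff frequency:
fc = 1 / (2*pi*R*C)
C = 24.3356 uF = 2.43356e-05 F
fc = 1 / (2*pi*2200*2.43356e-05)
   = 2.97273 Hz

Step 2 — magnitude at f = 52.54 Hz:
|H(f)| = 1 / sqrt(1 + (f/fc)^2)
f/fc = 52.54 / 2.97273 = 17.67399
|H| = 1 / sqrt(1 + 312.369923) = 0.05649
|H|_dB = 20*log10(0.05649) = -24.96 dB

fc = 2.97273 Hz; |H(52.54 Hz)| = -24.96 dB


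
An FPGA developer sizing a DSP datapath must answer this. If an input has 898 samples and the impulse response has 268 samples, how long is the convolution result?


Linear convolution output length:
L = N + M - 1
  = 898 + 268 - 1
  = 1165 samples

1165


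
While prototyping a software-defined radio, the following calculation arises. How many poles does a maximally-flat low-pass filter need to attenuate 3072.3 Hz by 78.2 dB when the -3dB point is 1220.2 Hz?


Butterworth filter order formula:
n = log10(10^(A/10) - 1) / (2 * log10(f_stop/f_pass))
10^(78.2/10) - 1 = 66069343.8008
f_stop/f_pass = 3072.3 / 1220.2 = 2.5179
n = 9.7498 -> ceil = 10

10


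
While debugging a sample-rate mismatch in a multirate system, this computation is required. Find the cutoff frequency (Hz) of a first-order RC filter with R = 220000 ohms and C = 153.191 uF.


Cutoff frequency of a first-order RC filter:
fc = 1 / (2 * pi * R * C)
C = 153.191 uF = 0.000153191 F
fc = 1 / (2 * pi * 220000 * 0.000153191)
   = 1 / 211.75603688627
   = 0.004722 Hz

0.004722 Hz


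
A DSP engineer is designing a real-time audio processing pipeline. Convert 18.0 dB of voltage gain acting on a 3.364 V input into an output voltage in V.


Output voltage from dB gain:
V_out = V_in * 10^(gain_dB / 20)
      = 3.364 * 10^(18.0 / 20)
      = 3.364 * 7.943282
      = 26.7212 V

26.7212 V


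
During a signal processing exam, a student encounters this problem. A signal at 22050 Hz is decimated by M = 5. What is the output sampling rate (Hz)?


Decimation reduces the sample rate:
fs_out = fs_in / M
       = 22050 / 5
       = 4410.0 Hz

4410.0 Hz


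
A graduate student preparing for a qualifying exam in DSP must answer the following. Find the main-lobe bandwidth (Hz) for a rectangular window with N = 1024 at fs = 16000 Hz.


Main lobe width for a rectangular window:
Width = 2 * fs / N
      = 2 * 16000 / 1024
      = 32000 / 1024
      = 31.25 Hz

31.25 Hz


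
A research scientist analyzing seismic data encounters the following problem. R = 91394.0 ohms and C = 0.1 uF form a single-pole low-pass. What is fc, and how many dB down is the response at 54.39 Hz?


Step 1 — cutoff frequency:
fc = 1 / (2*pi*R*C)
C = 0.1 uF = 1e-07 F
fc = 1 / (2*pi*91394.0*1e-07)
   = 17.4142 Hz

Step 2 — magnitude at f = 54.39 Hz:
|H(f)| = 1 / sqrt(1 + (f/fc)^2)
f/fc = 54.39 / 17.4142 = 3.123313
|H| = 1 / sqrt(1 + 9.755084) = 0.304925
|H|_dB = 20*log10(0.304925) = -10.32 dB

fc = 17.4142 Hz; |H(54.39 Hz)| = -10.32 dB


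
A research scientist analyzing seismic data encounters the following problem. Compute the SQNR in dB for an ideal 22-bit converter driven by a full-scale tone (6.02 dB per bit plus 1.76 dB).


Theoretical SNR for a full-scale sinusoid:
SNR = 6.02 * N + 1.76
    = 6.02 * 22 + 1.76
    = 132.44 + 1.76
    = 134.2 dB

134.2 dB


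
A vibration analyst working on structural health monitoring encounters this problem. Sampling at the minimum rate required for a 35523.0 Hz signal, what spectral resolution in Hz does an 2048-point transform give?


Step 1 — Nyquist sampling rate:
fs = 2 * fmax = 2 * 35523.0 = 71046.0 Hz

Step 2 — DFT bin spacing:
df = fs / N = 71046.0 / 2048 = 34.6904 Hz

34.6904 Hz


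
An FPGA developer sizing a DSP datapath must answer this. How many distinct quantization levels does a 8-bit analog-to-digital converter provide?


Number of quantization levels = 2^N
= 2^8
= 256

256


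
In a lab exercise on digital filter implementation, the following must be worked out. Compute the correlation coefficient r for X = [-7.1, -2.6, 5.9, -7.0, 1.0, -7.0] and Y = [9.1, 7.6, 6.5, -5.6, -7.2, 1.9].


Pearson correlation coefficient (population):
r = cov(X,Y) / (std(X) * std(Y))
Mean X = -2.8, Mean Y = 2.05
Cov(X,Y) = 1.186667
Std(X) = 4.897959, Std(Y) = 6.382463
r = 0.038

0.038


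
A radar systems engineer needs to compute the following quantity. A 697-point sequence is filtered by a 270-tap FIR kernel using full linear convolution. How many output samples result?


Linear convolution output length:
L = N + M - 1
  = 697 + 270 - 1
  = 966 samples

966


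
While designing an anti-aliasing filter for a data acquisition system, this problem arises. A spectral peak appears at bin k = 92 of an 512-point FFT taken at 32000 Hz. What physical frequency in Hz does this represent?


Frequency of DFT bin k:
f_k = k * fs / N
    = 92 * 32000 / 512
    = 2944000 / 512
    = 5750.0 Hz

5750.0 Hz


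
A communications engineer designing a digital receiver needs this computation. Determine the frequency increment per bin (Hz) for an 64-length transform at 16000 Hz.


DFT frequency resolution:
df = fs / N
   = 16000 / 64
   = 250.0 Hz

250.0 Hz


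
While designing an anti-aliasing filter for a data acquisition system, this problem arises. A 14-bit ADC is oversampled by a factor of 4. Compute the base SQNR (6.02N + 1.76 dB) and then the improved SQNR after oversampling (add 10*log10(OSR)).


Step 1 — baseline SQNR at Nyquist:
SQNR_base = 6.02*N + 1.76
          = 6.02*14 + 1.76
          = 86.04 dB

Step 2 — oversampling processing gain:
G = 10*log10(OSR) = 10*log10(4) = 6.02 dB

Step 3 — total:
SQNR_total = 86.04 + 6.02 = 92.06 dB

Base SQNR = 86.04 dB; oversampled SQNR = 92.06 dB


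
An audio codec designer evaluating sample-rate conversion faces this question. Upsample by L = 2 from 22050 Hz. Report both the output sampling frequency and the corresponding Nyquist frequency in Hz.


Step 1 — output sample rate after interpolation by L:
fs_out = L * fs_in = 2 * 22050 = 44100 Hz

Step 2 — Nyquist frequency of the output stream:
f_Nyq = fs_out / 2 = 44100 / 2 = 22050.0 Hz

fs_out = 44100 Hz; f_Nyquist = 22050.0 Hz


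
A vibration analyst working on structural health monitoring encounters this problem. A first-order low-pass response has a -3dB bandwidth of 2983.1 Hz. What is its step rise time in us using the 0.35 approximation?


Rise time from bandwidth relationship:
tr = 0.35 / BW
   = 0.35 / 2983.1
   = 0.0001173276122 s
   = 117.3276 us

117.3276 us


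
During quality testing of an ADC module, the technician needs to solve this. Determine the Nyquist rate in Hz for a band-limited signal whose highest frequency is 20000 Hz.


The Nyquist rate is twice the maximum frequency component.
fs_min = 2 * fmax
      = 2 * 20000
      = 40000 Hz

40000


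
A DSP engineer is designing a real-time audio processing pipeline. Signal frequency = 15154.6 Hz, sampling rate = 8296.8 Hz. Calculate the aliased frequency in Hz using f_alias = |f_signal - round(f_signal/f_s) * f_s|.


Compute the nearest integer multiple of fs to the signal:
n = round(15154.6 / 8296.8) = 2
f_alias = |15154.6 - 2 * 8296.8|
        = |15154.6 - 16593.6|
        = 1439.0 Hz

1439.0


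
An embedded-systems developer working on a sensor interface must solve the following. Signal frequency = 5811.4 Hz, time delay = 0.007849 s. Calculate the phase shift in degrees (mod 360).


Phase shift from frequency and time delay:
phi = 360 * f * t_delay
    = 360 * 5811.4 * 0.007849
    = 16420.92 degrees
    mod 360 = 220.92 degrees

220.92 degrees


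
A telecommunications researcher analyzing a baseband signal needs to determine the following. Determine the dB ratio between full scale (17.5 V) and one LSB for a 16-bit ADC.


Dynamic range from full-scale to LSB:
V_min = V_max / 2^bits = 17.5 / 2^16
DR = 20 * log10(V_max / V_min)
   = 20 * log10(2^16)
   = 20 * 16 * log10(2)
   = 96.33 dB

96.33 dB


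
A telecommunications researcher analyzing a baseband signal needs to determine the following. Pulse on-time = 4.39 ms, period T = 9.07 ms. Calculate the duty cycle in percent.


Duty cycle as a percentage:
DC = (t_on / T) * 100
   = (4.39 / 9.07) * 100
   = 0.484013 * 100
   = 48.4 %

48.4 %


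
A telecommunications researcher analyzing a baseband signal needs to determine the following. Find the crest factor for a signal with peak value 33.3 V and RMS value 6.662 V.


Crest factor is the ratio of peak to RMS:
CF = V_peak / V_rms
   = 33.3 / 6.662
   = 4.9985

4.9985


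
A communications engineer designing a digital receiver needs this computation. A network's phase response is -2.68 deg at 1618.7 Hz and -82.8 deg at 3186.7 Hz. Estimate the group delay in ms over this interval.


Group delay from phase difference:
tau = -d(phi)/d(omega)
d(phi) = -80.12 deg = -1.398358 rad
d(omega) = 2*pi*(3186.7 - 1618.7) = 9852.0346 rad/s
tau = -(-1.398358) / 9852.0346
    = 0.1419 ms

0.1419 ms


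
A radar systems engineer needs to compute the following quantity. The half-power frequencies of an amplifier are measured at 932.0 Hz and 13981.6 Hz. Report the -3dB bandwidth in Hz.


Bandwidth is the difference of -3dB frequencies:
BW = f_high - f_low
   = 13981.6 - 932.0
   = 13049.6 Hz

13049.6 Hz


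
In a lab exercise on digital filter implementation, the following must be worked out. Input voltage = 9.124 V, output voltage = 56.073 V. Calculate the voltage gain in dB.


Voltage gain in dB:
G = 20 * log10(Vout / Vin)
  = 20 * log10(56.073 / 9.124)
  = 20 * log10(6.14566)
  = 20 * 0.788569
  = 15.77 dB

15.77 dB


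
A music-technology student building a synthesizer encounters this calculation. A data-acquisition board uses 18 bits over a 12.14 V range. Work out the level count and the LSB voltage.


Step 1 — number of quantization levels:
L = 2^N = 2^18 = 262144

Step 2 — LSB step size:
delta = Vfs / L
      = 12.14 / 262144
      = 4.631e-05 V

Levels = 262144; step size = 4.631e-05 V


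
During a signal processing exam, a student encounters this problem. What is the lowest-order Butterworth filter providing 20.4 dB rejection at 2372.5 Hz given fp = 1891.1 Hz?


Butterworth filter order formula:
n = log10(10^(A/10) - 1) / (2 * log10(f_stop/f_pass))
10^(20.4/10) - 1 = 108.6478
f_stop/f_pass = 2372.5 / 1891.1 = 1.2546
n = 10.336 -> ceil = 11

11


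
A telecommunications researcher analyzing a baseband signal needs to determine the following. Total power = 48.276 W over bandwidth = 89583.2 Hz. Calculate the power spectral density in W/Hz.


Power spectral density:
PSD = P / BW
    = 48.276 / 89583.2
    = 0.0005389 W/Hz

0.0005389 W/Hz


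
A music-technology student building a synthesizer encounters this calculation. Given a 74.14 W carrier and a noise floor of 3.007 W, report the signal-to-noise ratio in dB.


SNR in decibels:
SNR = 10 * log10(Ps / Pn)
    = 10 * log10(74.14 / 3.007)
    = 10 * log10(24.6558)
    = 10 * 1.3919
    = 13.92 dB

13.92 dB


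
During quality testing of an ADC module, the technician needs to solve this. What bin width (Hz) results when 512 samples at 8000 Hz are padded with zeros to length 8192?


Frequency resolution after zero-padding:
N_padded = 512 * 16 = 8192
df = fs / N_padded
   = 8000 / 8192
   = 0.9766 Hz

0.9766 Hz


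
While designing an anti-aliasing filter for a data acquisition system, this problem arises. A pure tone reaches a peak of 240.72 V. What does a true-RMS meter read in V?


RMS voltage for a sinusoidal waveform:
V_rms = V_peak / sqrt(2)
      = 240.72 / 1.414214
      = 170.215 V

170.215 V


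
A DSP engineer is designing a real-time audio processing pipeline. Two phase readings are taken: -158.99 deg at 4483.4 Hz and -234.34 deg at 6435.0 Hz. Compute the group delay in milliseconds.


Group delay from phase difference:
tau = -d(phi)/d(omega)
d(phi) = -75.35 deg = -1.315106 rad
d(omega) = 2*pi*(6435.0 - 4483.4) = 12262.2644 rad/s
tau = -(-1.315106) / 12262.2644
    = 0.1072 ms

0.1072 ms


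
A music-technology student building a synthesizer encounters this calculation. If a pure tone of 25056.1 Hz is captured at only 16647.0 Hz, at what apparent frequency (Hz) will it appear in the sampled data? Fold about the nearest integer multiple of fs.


Compute the nearest integer multiple of fs to the signal:
n = round(25056.1 / 16647.0) = 2
f_alias = |25056.1 - 2 * 16647.0|
        = |25056.1 - 33294.0|
        = 8237.9 Hz

8237.9


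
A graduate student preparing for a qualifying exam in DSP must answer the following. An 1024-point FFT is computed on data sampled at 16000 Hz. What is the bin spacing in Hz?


DFT frequency resolution:
df = fs / N
   = 16000 / 1024
   = 15.625 Hz

15.625 Hz


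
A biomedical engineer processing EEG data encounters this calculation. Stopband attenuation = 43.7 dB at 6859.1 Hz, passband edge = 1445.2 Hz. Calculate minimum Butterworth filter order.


Butterworth filter order formula:
n = log10(10^(A/10) - 1) / (2 * log10(f_stop/f_pass))
10^(43.7/10) - 1 = 23441.2882
f_stop/f_pass = 6859.1 / 1445.2 = 4.7461
n = 3.2306 -> ceil = 4

4


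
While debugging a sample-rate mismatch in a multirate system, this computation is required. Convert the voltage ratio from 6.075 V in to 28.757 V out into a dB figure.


Voltage gain in dB:
G = 20 * log10(Vout / Vin)
  = 20 * log10(28.757 / 6.075)
  = 20 * log10(4.733663)
  = 20 * 0.675197
  = 13.5 dB

13.5 dB


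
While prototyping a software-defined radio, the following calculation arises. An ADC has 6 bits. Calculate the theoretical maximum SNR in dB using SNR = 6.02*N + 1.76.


Theoretical SNR for a full-scale sinusoid:
SNR = 6.02 * N + 1.76
    = 6.02 * 6 + 1.76
    = 36.12 + 1.76
    = 37.88 dB

37.88 dB


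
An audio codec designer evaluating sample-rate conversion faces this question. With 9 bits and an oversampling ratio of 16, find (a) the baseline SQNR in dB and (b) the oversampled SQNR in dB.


Step 1 — baseline SQNR at Nyquist:
SQNR_base = 6.02*N + 1.76
          = 6.02*9 + 1.76
          = 55.94 dB

Step 2 — oversampling processing gain:
G = 10*log10(OSR) = 10*log10(16) = 12.04 dB

Step 3 — total:
SQNR_total = 55.94 + 12.04 = 67.98 dB

Base SQNR = 55.94 dB; oversampled SQNR = 67.98 dB


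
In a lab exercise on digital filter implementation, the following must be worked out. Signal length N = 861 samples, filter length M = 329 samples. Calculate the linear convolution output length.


Linear convolution output length:
L = N + M - 1
  = 861 + 329 - 1
  = 1189 samples

1189


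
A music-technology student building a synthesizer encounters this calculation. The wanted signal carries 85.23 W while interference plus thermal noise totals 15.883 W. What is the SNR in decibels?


SNR in decibels:
SNR = 10 * log10(Ps / Pn)
    = 10 * log10(85.23 / 15.883)
    = 10 * log10(5.3661)
    = 10 * 0.7297
    = 7.3 dB

7.3 dB


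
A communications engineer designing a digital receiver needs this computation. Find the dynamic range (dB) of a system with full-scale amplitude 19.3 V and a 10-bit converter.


Dynamic range from full-scale to LSB:
V_min = V_max / 2^bits = 19.3 / 2^10
DR = 20 * log10(V_max / V_min)
   = 20 * log10(2^10)
   = 20 * 10 * log10(2)
   = 60.21 dB

60.21 dB


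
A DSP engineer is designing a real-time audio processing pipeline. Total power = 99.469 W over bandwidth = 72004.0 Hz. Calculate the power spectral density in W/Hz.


Power spectral density:
PSD = P / BW
    = 99.469 / 72004.0
    = 0.00138144 W/Hz

0.00138144 W/Hz


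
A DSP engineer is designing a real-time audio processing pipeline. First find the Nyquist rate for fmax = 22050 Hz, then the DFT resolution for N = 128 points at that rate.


Step 1 — Nyquist sampling rate:
fs = 2 * fmax = 2 * 22050 = 44100 Hz

Step 2 — DFT bin spacing:
df = fs / N = 44100 / 128 = 344.5312 Hz

344.5312 Hz


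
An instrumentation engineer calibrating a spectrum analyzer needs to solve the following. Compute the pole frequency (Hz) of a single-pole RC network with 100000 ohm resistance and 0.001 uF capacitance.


Cutoff frequency of a first-order RC filter:
fc = 1 / (2 * pi * R * C)
C = 0.001 uF = 1e-09 F
fc = 1 / (2 * pi * 100000 * 1e-09)
   = 1 / 0.00062831853071796
   = 1591.549431 Hz

1591.549431 Hz


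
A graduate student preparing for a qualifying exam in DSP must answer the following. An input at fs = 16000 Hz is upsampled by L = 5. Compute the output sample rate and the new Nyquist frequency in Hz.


Step 1 — output sample rate after interpolation by L:
fs_out = L * fs_in = 5 * 16000 = 80000 Hz

Step 2 — Nyquist frequency of the output stream:
f_Nyq = fs_out / 2 = 80000 / 2 = 40000.0 Hz

fs_out = 80000 Hz; f_Nyquist = 40000.0 Hz


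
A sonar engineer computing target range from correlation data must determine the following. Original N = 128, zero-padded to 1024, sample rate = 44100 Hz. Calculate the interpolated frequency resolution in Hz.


Frequency resolution after zero-padding:
N_padded = 128 * 8 = 1024
df = fs / N_padded
   = 44100 / 1024
   = 43.0664 Hz

43.0664 Hz


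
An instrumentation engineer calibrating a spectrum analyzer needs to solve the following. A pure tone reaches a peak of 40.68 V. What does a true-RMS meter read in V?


RMS voltage for a sinusoidal waveform:
V_rms = V_peak / sqrt(2)
      = 40.68 / 1.414214
      = 28.765 V

28.765 V


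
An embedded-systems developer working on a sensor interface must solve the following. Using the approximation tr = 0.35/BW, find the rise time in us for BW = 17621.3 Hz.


Rise time from bandwidth relationship:
tr = 0.35 / BW
   = 0.35 / 17621.3
   = 1.986232571e-05 s
   = 19.8623 us

19.8623 us


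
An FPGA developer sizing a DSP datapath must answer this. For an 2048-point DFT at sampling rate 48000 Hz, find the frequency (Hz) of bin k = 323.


Frequency of DFT bin k:
f_k = k * fs / N
    = 323 * 48000 / 2048
    = 15504000 / 2048
    = 7570.312 Hz

7570.312 Hz


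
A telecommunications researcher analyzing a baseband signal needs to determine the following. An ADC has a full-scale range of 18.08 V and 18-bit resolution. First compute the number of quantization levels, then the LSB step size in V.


Step 1 — number of quantization levels:
L = 2^N = 2^18 = 262144

Step 2 — LSB step size:
delta = Vfs / L
      = 18.08 / 262144
      = 6.897e-05 V

Levels = 262144; step size = 6.897e-05 V


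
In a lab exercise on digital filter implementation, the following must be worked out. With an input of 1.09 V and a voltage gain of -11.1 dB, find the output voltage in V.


Output voltage from dB gain:
V_out = V_in * 10^(gain_dB / 20)
      = 1.09 * 10^(-11.1 / 20)
      = 1.09 * 0.278612
      = 0.3037 V

0.3037 V


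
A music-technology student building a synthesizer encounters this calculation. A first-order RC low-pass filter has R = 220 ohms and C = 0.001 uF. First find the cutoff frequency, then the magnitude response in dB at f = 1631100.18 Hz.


Step 1 — cutoff frequency:
fc = 1 / (2*pi*R*C)
C = 0.001 uF = 1e-09 F
fc = 1 / (2*pi*220*1e-09)
   = 723431.56 Hz

Step 2 — magnitude at f = 1631100.18 Hz:
|H(f)| = 1 / sqrt(1 + (f/fc)^2)
f/fc = 1631100.18 / 723431.56 = 2.254671
|H| = 1 / sqrt(1 + 5.083541) = 0.4054355
|H|_dB = 20*log10(0.4054355) = -7.84 dB

fc = 723431.56 Hz; |H(1631100.18 Hz)| = -7.84 dB


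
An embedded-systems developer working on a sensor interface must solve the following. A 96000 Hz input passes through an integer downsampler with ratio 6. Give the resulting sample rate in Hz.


Decimation reduces the sample rate:
fs_out = fs_in / M
       = 96000 / 6
       = 16000.0 Hz

16000.0 Hz


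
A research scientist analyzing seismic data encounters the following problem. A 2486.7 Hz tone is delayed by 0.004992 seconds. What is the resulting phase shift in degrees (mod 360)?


Phase shift from frequency and time delay:
phi = 360 * f * t_delay
    = 360 * 2486.7 * 0.004992
    = 4468.9 degrees
    mod 360 = 148.9 degrees

148.9 degrees


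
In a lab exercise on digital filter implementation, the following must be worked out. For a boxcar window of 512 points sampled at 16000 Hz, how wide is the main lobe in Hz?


Main lobe width for a rectangular window:
Width = 2 * fs / N
      = 2 * 16000 / 512
      = 32000 / 512
      = 62.5 Hz

62.5 Hz


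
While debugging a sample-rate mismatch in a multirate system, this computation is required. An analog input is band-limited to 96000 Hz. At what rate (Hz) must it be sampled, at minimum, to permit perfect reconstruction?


The Nyquist rate is twice the maximum frequency component.
fs_min = 2 * fmax
      = 2 * 96000
      = 192000 Hz

192000


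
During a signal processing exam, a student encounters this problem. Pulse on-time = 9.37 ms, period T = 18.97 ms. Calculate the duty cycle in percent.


Duty cycle as a percentage:
DC = (t_on / T) * 100
   = (9.37 / 18.97) * 100
   = 0.493938 * 100
   = 49.39 %

49.39 %


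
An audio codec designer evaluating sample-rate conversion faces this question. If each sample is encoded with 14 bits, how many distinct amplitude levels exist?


Number of quantization levels = 2^N
= 2^14
= 16384

16384


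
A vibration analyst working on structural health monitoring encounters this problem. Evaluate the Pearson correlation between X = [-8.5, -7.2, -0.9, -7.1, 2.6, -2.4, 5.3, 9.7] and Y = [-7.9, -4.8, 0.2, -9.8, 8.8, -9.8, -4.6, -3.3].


Pearson correlation coefficient (population):
r = cov(X,Y) / (std(X) * std(Y))
Mean X = -1.0625, Mean Y = -3.9
Cov(X,Y) = 15.99625
Std(X) = 6.133706, Std(Y) = 5.759557
r = 0.4528

0.4528


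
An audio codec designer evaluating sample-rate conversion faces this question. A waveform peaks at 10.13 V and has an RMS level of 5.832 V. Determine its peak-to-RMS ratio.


Crest factor is the ratio of peak to RMS:
CF = V_peak / V_rms
   = 10.13 / 5.832
   = 1.737

1.737


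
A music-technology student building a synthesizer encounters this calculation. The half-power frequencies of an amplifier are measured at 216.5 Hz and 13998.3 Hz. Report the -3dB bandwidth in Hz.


Bandwidth is the difference of -3dB frequencies:
BW = f_high - f_low
   = 13998.3 - 216.5
   = 13781.8 Hz

13781.8 Hz


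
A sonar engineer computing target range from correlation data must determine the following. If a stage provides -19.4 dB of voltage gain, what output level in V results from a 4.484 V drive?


Output voltage from dB gain:
V_out = V_in * 10^(gain_dB / 20)
      = 4.484 * 10^(-19.4 / 20)
      = 4.484 * 0.107152
      = 0.4805 V

0.4805 V


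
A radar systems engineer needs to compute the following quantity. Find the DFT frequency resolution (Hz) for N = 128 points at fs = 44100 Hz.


DFT frequency resolution:
df = fs / N
   = 44100 / 128
   = 344.5312 Hz

344.5312 Hz


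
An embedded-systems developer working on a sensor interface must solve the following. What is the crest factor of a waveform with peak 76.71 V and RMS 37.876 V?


Crest factor is the ratio of peak to RMS:
CF = V_peak / V_rms
   = 76.71 / 37.876
   = 2.0253

2.0253


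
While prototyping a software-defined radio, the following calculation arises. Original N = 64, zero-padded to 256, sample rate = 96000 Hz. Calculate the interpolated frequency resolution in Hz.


Frequency resolution after zero-padding:
N_padded = 64 * 4 = 256
df = fs / N_padded
   = 96000 / 256
   = 375.0 Hz

375.0 Hz


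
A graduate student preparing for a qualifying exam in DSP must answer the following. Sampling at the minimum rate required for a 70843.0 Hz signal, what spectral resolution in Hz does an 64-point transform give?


Step 1 — Nyquist sampling rate:
fs = 2 * fmax = 2 * 70843.0 = 141686.0 Hz

Step 2 — DFT bin spacing:
df = fs / N = 141686.0 / 64 = 2213.8438 Hz

2213.8438 Hz


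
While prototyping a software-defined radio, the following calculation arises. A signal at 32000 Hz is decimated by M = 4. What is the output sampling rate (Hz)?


Decimation reduces the sample rate:
fs_out = fs_in / M
       = 32000 / 4
       = 8000.0 Hz

8000.0 Hz


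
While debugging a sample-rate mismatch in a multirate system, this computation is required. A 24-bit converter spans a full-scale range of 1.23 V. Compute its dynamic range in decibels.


Dynamic range from full-scale to LSB:
V_min = V_max / 2^bits = 1.23 / 2^24
DR = 20 * log10(V_max / V_min)
   = 20 * log10(2^24)
   = 20 * 24 * log10(2)
   = 144.49 dB

144.49 dB


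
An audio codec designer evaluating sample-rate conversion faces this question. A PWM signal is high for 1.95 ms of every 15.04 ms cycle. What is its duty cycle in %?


Duty cycle as a percentage:
DC = (t_on / T) * 100
   = (1.95 / 15.04) * 100
   = 0.129654 * 100
   = 12.97 %

12.97 %


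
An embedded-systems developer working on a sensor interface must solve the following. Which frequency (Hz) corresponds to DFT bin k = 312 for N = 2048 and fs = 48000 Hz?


Frequency of DFT bin k:
f_k = k * fs / N
    = 312 * 48000 / 2048
    = 14976000 / 2048
    = 7312.5 Hz

7312.5 Hz
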